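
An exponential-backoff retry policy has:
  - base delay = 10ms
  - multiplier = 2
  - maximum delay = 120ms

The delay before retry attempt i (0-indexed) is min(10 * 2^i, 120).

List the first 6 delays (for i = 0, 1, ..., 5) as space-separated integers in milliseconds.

Computing each delay:
  i=0: min(10*2^0, 120) = 10
  i=1: min(10*2^1, 120) = 20
  i=2: min(10*2^2, 120) = 40
  i=3: min(10*2^3, 120) = 80
  i=4: min(10*2^4, 120) = 120
  i=5: min(10*2^5, 120) = 120

Answer: 10 20 40 80 120 120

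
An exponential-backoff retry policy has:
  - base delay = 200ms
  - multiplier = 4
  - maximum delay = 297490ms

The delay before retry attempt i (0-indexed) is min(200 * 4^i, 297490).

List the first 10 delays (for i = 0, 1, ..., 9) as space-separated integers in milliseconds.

Computing each delay:
  i=0: min(200*4^0, 297490) = 200
  i=1: min(200*4^1, 297490) = 800
  i=2: min(200*4^2, 297490) = 3200
  i=3: min(200*4^3, 297490) = 12800
  i=4: min(200*4^4, 297490) = 51200
  i=5: min(200*4^5, 297490) = 204800
  i=6: min(200*4^6, 297490) = 297490
  i=7: min(200*4^7, 297490) = 297490
  i=8: min(200*4^8, 297490) = 297490
  i=9: min(200*4^9, 297490) = 297490

Answer: 200 800 3200 12800 51200 204800 297490 297490 297490 297490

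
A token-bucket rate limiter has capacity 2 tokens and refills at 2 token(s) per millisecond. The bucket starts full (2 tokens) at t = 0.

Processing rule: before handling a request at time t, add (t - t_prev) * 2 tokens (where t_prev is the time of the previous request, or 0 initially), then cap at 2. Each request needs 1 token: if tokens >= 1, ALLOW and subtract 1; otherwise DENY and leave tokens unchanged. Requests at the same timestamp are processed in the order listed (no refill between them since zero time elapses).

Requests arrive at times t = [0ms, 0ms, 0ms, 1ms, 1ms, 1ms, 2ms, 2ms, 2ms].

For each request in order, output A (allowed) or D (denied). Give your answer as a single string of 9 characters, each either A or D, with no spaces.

Simulating step by step:
  req#1 t=0ms: ALLOW
  req#2 t=0ms: ALLOW
  req#3 t=0ms: DENY
  req#4 t=1ms: ALLOW
  req#5 t=1ms: ALLOW
  req#6 t=1ms: DENY
  req#7 t=2ms: ALLOW
  req#8 t=2ms: ALLOW
  req#9 t=2ms: DENY

Answer: AADAADAAD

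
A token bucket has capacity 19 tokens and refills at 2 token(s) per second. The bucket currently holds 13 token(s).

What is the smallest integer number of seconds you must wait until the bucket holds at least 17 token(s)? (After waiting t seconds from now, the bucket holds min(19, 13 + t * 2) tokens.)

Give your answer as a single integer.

Answer: 2

Derivation:
Need 13 + t * 2 >= 17, so t >= 4/2.
Smallest integer t = ceil(4/2) = 2.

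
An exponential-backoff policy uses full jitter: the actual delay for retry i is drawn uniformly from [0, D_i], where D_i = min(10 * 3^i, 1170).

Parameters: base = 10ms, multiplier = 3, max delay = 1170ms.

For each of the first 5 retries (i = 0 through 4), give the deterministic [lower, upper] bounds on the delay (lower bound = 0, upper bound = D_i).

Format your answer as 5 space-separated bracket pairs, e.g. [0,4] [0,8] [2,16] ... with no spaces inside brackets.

Answer: [0,10] [0,30] [0,90] [0,270] [0,810]

Derivation:
Computing bounds per retry:
  i=0: D_i=min(10*3^0,1170)=10, bounds=[0,10]
  i=1: D_i=min(10*3^1,1170)=30, bounds=[0,30]
  i=2: D_i=min(10*3^2,1170)=90, bounds=[0,90]
  i=3: D_i=min(10*3^3,1170)=270, bounds=[0,270]
  i=4: D_i=min(10*3^4,1170)=810, bounds=[0,810]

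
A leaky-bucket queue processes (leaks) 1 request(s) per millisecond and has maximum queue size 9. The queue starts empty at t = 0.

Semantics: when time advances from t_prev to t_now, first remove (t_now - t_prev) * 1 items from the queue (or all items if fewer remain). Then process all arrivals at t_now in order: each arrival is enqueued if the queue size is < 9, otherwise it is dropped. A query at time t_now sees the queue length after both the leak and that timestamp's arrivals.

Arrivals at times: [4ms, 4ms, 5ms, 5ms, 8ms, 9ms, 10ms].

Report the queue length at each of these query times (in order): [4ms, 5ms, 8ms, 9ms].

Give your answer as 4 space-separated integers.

Queue lengths at query times:
  query t=4ms: backlog = 2
  query t=5ms: backlog = 3
  query t=8ms: backlog = 1
  query t=9ms: backlog = 1

Answer: 2 3 1 1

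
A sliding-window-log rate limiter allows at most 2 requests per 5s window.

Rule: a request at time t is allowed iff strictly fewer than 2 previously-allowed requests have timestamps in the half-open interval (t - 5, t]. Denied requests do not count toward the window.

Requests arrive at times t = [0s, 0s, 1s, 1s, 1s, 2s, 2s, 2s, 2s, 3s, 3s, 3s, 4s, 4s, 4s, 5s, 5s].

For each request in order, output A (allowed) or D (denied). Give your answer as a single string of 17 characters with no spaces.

Answer: AADDDDDDDDDDDDDAA

Derivation:
Tracking allowed requests in the window:
  req#1 t=0s: ALLOW
  req#2 t=0s: ALLOW
  req#3 t=1s: DENY
  req#4 t=1s: DENY
  req#5 t=1s: DENY
  req#6 t=2s: DENY
  req#7 t=2s: DENY
  req#8 t=2s: DENY
  req#9 t=2s: DENY
  req#10 t=3s: DENY
  req#11 t=3s: DENY
  req#12 t=3s: DENY
  req#13 t=4s: DENY
  req#14 t=4s: DENY
  req#15 t=4s: DENY
  req#16 t=5s: ALLOW
  req#17 t=5s: ALLOW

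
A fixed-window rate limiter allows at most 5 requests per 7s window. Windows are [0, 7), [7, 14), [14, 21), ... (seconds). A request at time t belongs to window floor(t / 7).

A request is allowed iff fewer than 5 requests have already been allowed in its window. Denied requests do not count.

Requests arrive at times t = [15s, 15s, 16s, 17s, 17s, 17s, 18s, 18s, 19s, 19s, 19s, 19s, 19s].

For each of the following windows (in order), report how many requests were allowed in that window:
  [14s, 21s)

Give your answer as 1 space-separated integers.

Processing requests:
  req#1 t=15s (window 2): ALLOW
  req#2 t=15s (window 2): ALLOW
  req#3 t=16s (window 2): ALLOW
  req#4 t=17s (window 2): ALLOW
  req#5 t=17s (window 2): ALLOW
  req#6 t=17s (window 2): DENY
  req#7 t=18s (window 2): DENY
  req#8 t=18s (window 2): DENY
  req#9 t=19s (window 2): DENY
  req#10 t=19s (window 2): DENY
  req#11 t=19s (window 2): DENY
  req#12 t=19s (window 2): DENY
  req#13 t=19s (window 2): DENY

Allowed counts by window: 5

Answer: 5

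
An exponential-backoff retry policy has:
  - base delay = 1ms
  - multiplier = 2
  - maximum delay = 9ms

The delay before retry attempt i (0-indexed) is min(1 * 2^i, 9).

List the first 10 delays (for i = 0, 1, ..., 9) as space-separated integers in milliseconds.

Computing each delay:
  i=0: min(1*2^0, 9) = 1
  i=1: min(1*2^1, 9) = 2
  i=2: min(1*2^2, 9) = 4
  i=3: min(1*2^3, 9) = 8
  i=4: min(1*2^4, 9) = 9
  i=5: min(1*2^5, 9) = 9
  i=6: min(1*2^6, 9) = 9
  i=7: min(1*2^7, 9) = 9
  i=8: min(1*2^8, 9) = 9
  i=9: min(1*2^9, 9) = 9

Answer: 1 2 4 8 9 9 9 9 9 9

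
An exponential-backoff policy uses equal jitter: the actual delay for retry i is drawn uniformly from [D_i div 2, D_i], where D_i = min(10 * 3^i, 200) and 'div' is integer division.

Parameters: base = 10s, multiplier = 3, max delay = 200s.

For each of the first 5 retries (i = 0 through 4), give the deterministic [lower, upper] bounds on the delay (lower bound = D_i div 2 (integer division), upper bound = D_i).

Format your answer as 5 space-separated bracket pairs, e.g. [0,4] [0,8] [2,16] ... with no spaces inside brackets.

Computing bounds per retry:
  i=0: D_i=min(10*3^0,200)=10, bounds=[5,10]
  i=1: D_i=min(10*3^1,200)=30, bounds=[15,30]
  i=2: D_i=min(10*3^2,200)=90, bounds=[45,90]
  i=3: D_i=min(10*3^3,200)=200, bounds=[100,200]
  i=4: D_i=min(10*3^4,200)=200, bounds=[100,200]

Answer: [5,10] [15,30] [45,90] [100,200] [100,200]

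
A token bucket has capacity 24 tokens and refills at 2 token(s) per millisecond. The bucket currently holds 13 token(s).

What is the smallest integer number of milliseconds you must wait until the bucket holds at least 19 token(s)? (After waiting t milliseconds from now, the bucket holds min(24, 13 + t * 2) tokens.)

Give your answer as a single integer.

Answer: 3

Derivation:
Need 13 + t * 2 >= 19, so t >= 6/2.
Smallest integer t = ceil(6/2) = 3.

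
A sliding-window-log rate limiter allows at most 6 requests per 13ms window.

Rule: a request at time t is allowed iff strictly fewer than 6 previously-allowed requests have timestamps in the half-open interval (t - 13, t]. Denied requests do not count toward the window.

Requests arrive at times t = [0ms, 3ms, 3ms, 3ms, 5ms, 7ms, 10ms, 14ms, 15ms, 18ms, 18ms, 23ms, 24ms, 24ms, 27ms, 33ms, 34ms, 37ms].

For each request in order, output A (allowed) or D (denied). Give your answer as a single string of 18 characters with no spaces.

Tracking allowed requests in the window:
  req#1 t=0ms: ALLOW
  req#2 t=3ms: ALLOW
  req#3 t=3ms: ALLOW
  req#4 t=3ms: ALLOW
  req#5 t=5ms: ALLOW
  req#6 t=7ms: ALLOW
  req#7 t=10ms: DENY
  req#8 t=14ms: ALLOW
  req#9 t=15ms: DENY
  req#10 t=18ms: ALLOW
  req#11 t=18ms: ALLOW
  req#12 t=23ms: ALLOW
  req#13 t=24ms: ALLOW
  req#14 t=24ms: ALLOW
  req#15 t=27ms: ALLOW
  req#16 t=33ms: ALLOW
  req#17 t=34ms: ALLOW
  req#18 t=37ms: ALLOW

Answer: AAAAAADADAAAAAAAAA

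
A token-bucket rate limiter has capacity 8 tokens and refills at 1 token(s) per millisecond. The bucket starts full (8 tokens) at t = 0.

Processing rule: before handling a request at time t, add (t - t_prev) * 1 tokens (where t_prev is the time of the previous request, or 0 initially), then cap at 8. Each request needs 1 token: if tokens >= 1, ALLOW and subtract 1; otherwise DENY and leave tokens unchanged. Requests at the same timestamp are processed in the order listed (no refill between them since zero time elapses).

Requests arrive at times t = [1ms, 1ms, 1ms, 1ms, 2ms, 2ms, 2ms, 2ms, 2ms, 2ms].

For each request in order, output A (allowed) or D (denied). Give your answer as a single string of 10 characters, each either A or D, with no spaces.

Answer: AAAAAAAAAD

Derivation:
Simulating step by step:
  req#1 t=1ms: ALLOW
  req#2 t=1ms: ALLOW
  req#3 t=1ms: ALLOW
  req#4 t=1ms: ALLOW
  req#5 t=2ms: ALLOW
  req#6 t=2ms: ALLOW
  req#7 t=2ms: ALLOW
  req#8 t=2ms: ALLOW
  req#9 t=2ms: ALLOW
  req#10 t=2ms: DENY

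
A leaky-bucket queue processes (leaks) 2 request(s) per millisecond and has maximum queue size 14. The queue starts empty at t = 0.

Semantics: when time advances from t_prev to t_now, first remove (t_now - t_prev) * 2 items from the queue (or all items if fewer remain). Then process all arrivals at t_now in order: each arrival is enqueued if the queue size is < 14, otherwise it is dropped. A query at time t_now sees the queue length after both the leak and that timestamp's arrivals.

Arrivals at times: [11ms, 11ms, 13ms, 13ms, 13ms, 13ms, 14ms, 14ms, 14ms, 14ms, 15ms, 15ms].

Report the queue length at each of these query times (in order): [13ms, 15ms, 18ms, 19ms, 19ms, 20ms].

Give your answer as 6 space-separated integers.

Queue lengths at query times:
  query t=13ms: backlog = 4
  query t=15ms: backlog = 6
  query t=18ms: backlog = 0
  query t=19ms: backlog = 0
  query t=19ms: backlog = 0
  query t=20ms: backlog = 0

Answer: 4 6 0 0 0 0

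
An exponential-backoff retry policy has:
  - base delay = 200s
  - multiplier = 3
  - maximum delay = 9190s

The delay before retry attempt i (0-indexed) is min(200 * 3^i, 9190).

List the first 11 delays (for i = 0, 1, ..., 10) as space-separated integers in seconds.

Answer: 200 600 1800 5400 9190 9190 9190 9190 9190 9190 9190

Derivation:
Computing each delay:
  i=0: min(200*3^0, 9190) = 200
  i=1: min(200*3^1, 9190) = 600
  i=2: min(200*3^2, 9190) = 1800
  i=3: min(200*3^3, 9190) = 5400
  i=4: min(200*3^4, 9190) = 9190
  i=5: min(200*3^5, 9190) = 9190
  i=6: min(200*3^6, 9190) = 9190
  i=7: min(200*3^7, 9190) = 9190
  i=8: min(200*3^8, 9190) = 9190
  i=9: min(200*3^9, 9190) = 9190
  i=10: min(200*3^10, 9190) = 9190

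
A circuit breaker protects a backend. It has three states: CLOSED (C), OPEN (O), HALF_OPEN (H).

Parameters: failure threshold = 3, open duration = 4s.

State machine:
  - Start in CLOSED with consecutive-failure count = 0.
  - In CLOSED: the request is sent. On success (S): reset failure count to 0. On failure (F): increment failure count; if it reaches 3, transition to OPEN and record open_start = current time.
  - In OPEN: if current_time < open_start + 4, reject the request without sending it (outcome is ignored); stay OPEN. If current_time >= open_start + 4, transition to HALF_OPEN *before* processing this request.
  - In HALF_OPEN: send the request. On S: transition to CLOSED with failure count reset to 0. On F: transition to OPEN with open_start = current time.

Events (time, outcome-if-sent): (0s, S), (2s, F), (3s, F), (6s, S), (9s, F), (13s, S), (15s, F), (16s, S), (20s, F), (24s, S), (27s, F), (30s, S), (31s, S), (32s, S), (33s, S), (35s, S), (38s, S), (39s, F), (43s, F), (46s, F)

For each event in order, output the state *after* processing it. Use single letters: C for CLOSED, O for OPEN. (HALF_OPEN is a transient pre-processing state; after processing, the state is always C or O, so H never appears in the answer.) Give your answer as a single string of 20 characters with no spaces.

State after each event:
  event#1 t=0s outcome=S: state=CLOSED
  event#2 t=2s outcome=F: state=CLOSED
  event#3 t=3s outcome=F: state=CLOSED
  event#4 t=6s outcome=S: state=CLOSED
  event#5 t=9s outcome=F: state=CLOSED
  event#6 t=13s outcome=S: state=CLOSED
  event#7 t=15s outcome=F: state=CLOSED
  event#8 t=16s outcome=S: state=CLOSED
  event#9 t=20s outcome=F: state=CLOSED
  event#10 t=24s outcome=S: state=CLOSED
  event#11 t=27s outcome=F: state=CLOSED
  event#12 t=30s outcome=S: state=CLOSED
  event#13 t=31s outcome=S: state=CLOSED
  event#14 t=32s outcome=S: state=CLOSED
  event#15 t=33s outcome=S: state=CLOSED
  event#16 t=35s outcome=S: state=CLOSED
  event#17 t=38s outcome=S: state=CLOSED
  event#18 t=39s outcome=F: state=CLOSED
  event#19 t=43s outcome=F: state=CLOSED
  event#20 t=46s outcome=F: state=OPEN

Answer: CCCCCCCCCCCCCCCCCCCO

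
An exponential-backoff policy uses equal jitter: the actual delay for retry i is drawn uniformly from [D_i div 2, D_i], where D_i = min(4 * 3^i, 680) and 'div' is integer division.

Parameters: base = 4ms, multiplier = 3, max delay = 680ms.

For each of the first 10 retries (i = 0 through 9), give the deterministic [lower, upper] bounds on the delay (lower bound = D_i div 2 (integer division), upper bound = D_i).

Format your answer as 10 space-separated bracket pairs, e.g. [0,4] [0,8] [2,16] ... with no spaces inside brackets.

Computing bounds per retry:
  i=0: D_i=min(4*3^0,680)=4, bounds=[2,4]
  i=1: D_i=min(4*3^1,680)=12, bounds=[6,12]
  i=2: D_i=min(4*3^2,680)=36, bounds=[18,36]
  i=3: D_i=min(4*3^3,680)=108, bounds=[54,108]
  i=4: D_i=min(4*3^4,680)=324, bounds=[162,324]
  i=5: D_i=min(4*3^5,680)=680, bounds=[340,680]
  i=6: D_i=min(4*3^6,680)=680, bounds=[340,680]
  i=7: D_i=min(4*3^7,680)=680, bounds=[340,680]
  i=8: D_i=min(4*3^8,680)=680, bounds=[340,680]
  i=9: D_i=min(4*3^9,680)=680, bounds=[340,680]

Answer: [2,4] [6,12] [18,36] [54,108] [162,324] [340,680] [340,680] [340,680] [340,680] [340,680]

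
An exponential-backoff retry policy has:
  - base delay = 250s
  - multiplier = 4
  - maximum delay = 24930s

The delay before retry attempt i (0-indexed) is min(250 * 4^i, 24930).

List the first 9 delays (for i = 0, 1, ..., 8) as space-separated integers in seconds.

Computing each delay:
  i=0: min(250*4^0, 24930) = 250
  i=1: min(250*4^1, 24930) = 1000
  i=2: min(250*4^2, 24930) = 4000
  i=3: min(250*4^3, 24930) = 16000
  i=4: min(250*4^4, 24930) = 24930
  i=5: min(250*4^5, 24930) = 24930
  i=6: min(250*4^6, 24930) = 24930
  i=7: min(250*4^7, 24930) = 24930
  i=8: min(250*4^8, 24930) = 24930

Answer: 250 1000 4000 16000 24930 24930 24930 24930 24930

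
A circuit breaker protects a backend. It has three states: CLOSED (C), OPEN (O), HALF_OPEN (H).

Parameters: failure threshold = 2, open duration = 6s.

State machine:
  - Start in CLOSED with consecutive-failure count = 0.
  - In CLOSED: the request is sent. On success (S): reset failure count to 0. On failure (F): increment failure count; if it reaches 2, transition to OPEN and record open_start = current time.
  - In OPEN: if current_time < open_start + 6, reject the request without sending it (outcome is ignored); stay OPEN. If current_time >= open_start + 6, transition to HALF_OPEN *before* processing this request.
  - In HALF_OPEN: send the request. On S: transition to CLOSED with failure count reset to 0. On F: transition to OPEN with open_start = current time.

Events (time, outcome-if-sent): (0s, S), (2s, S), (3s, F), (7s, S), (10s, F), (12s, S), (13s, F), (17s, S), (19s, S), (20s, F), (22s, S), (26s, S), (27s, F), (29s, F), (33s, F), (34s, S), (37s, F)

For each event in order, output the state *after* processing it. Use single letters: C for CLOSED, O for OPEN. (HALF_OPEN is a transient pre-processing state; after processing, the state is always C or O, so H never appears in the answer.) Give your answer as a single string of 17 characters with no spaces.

State after each event:
  event#1 t=0s outcome=S: state=CLOSED
  event#2 t=2s outcome=S: state=CLOSED
  event#3 t=3s outcome=F: state=CLOSED
  event#4 t=7s outcome=S: state=CLOSED
  event#5 t=10s outcome=F: state=CLOSED
  event#6 t=12s outcome=S: state=CLOSED
  event#7 t=13s outcome=F: state=CLOSED
  event#8 t=17s outcome=S: state=CLOSED
  event#9 t=19s outcome=S: state=CLOSED
  event#10 t=20s outcome=F: state=CLOSED
  event#11 t=22s outcome=S: state=CLOSED
  event#12 t=26s outcome=S: state=CLOSED
  event#13 t=27s outcome=F: state=CLOSED
  event#14 t=29s outcome=F: state=OPEN
  event#15 t=33s outcome=F: state=OPEN
  event#16 t=34s outcome=S: state=OPEN
  event#17 t=37s outcome=F: state=OPEN

Answer: CCCCCCCCCCCCCOOOO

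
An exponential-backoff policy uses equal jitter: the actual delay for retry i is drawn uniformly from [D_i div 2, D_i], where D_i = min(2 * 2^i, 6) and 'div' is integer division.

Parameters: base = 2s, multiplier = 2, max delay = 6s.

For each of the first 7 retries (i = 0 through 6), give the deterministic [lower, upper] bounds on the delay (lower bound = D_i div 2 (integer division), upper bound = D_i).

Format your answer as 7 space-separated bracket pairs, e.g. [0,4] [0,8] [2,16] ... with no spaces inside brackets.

Answer: [1,2] [2,4] [3,6] [3,6] [3,6] [3,6] [3,6]

Derivation:
Computing bounds per retry:
  i=0: D_i=min(2*2^0,6)=2, bounds=[1,2]
  i=1: D_i=min(2*2^1,6)=4, bounds=[2,4]
  i=2: D_i=min(2*2^2,6)=6, bounds=[3,6]
  i=3: D_i=min(2*2^3,6)=6, bounds=[3,6]
  i=4: D_i=min(2*2^4,6)=6, bounds=[3,6]
  i=5: D_i=min(2*2^5,6)=6, bounds=[3,6]
  i=6: D_i=min(2*2^6,6)=6, bounds=[3,6]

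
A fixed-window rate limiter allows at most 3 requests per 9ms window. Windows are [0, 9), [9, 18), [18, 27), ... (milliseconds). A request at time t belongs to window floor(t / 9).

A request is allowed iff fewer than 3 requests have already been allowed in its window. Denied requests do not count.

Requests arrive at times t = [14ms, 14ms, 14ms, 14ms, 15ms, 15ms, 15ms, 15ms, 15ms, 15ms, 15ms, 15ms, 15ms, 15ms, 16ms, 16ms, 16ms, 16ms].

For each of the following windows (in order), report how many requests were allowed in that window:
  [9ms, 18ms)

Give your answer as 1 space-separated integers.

Processing requests:
  req#1 t=14ms (window 1): ALLOW
  req#2 t=14ms (window 1): ALLOW
  req#3 t=14ms (window 1): ALLOW
  req#4 t=14ms (window 1): DENY
  req#5 t=15ms (window 1): DENY
  req#6 t=15ms (window 1): DENY
  req#7 t=15ms (window 1): DENY
  req#8 t=15ms (window 1): DENY
  req#9 t=15ms (window 1): DENY
  req#10 t=15ms (window 1): DENY
  req#11 t=15ms (window 1): DENY
  req#12 t=15ms (window 1): DENY
  req#13 t=15ms (window 1): DENY
  req#14 t=15ms (window 1): DENY
  req#15 t=16ms (window 1): DENY
  req#16 t=16ms (window 1): DENY
  req#17 t=16ms (window 1): DENY
  req#18 t=16ms (window 1): DENY

Allowed counts by window: 3

Answer: 3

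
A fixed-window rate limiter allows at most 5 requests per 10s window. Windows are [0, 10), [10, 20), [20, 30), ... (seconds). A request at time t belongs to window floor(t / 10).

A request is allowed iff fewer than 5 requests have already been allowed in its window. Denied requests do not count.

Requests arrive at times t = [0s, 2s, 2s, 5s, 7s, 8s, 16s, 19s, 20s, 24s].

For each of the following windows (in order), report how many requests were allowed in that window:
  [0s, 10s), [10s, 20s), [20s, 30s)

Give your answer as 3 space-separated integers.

Answer: 5 2 2

Derivation:
Processing requests:
  req#1 t=0s (window 0): ALLOW
  req#2 t=2s (window 0): ALLOW
  req#3 t=2s (window 0): ALLOW
  req#4 t=5s (window 0): ALLOW
  req#5 t=7s (window 0): ALLOW
  req#6 t=8s (window 0): DENY
  req#7 t=16s (window 1): ALLOW
  req#8 t=19s (window 1): ALLOW
  req#9 t=20s (window 2): ALLOW
  req#10 t=24s (window 2): ALLOW

Allowed counts by window: 5 2 2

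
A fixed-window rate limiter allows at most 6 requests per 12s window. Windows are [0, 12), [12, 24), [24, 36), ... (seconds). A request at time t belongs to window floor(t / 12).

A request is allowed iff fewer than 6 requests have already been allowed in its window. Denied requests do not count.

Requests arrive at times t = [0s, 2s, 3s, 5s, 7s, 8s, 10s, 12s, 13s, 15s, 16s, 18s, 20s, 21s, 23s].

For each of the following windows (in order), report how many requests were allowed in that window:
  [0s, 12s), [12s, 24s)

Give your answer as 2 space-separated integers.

Answer: 6 6

Derivation:
Processing requests:
  req#1 t=0s (window 0): ALLOW
  req#2 t=2s (window 0): ALLOW
  req#3 t=3s (window 0): ALLOW
  req#4 t=5s (window 0): ALLOW
  req#5 t=7s (window 0): ALLOW
  req#6 t=8s (window 0): ALLOW
  req#7 t=10s (window 0): DENY
  req#8 t=12s (window 1): ALLOW
  req#9 t=13s (window 1): ALLOW
  req#10 t=15s (window 1): ALLOW
  req#11 t=16s (window 1): ALLOW
  req#12 t=18s (window 1): ALLOW
  req#13 t=20s (window 1): ALLOW
  req#14 t=21s (window 1): DENY
  req#15 t=23s (window 1): DENY

Allowed counts by window: 6 6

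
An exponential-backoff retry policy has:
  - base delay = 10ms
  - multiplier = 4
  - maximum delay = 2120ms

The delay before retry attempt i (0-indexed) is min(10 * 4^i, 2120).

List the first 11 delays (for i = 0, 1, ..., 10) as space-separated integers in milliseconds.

Answer: 10 40 160 640 2120 2120 2120 2120 2120 2120 2120

Derivation:
Computing each delay:
  i=0: min(10*4^0, 2120) = 10
  i=1: min(10*4^1, 2120) = 40
  i=2: min(10*4^2, 2120) = 160
  i=3: min(10*4^3, 2120) = 640
  i=4: min(10*4^4, 2120) = 2120
  i=5: min(10*4^5, 2120) = 2120
  i=6: min(10*4^6, 2120) = 2120
  i=7: min(10*4^7, 2120) = 2120
  i=8: min(10*4^8, 2120) = 2120
  i=9: min(10*4^9, 2120) = 2120
  i=10: min(10*4^10, 2120) = 2120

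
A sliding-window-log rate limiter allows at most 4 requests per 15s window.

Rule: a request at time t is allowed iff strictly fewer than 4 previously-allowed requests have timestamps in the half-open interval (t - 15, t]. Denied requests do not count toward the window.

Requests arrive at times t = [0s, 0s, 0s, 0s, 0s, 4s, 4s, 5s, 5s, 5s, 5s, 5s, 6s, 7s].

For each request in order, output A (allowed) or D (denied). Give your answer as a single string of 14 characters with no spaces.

Tracking allowed requests in the window:
  req#1 t=0s: ALLOW
  req#2 t=0s: ALLOW
  req#3 t=0s: ALLOW
  req#4 t=0s: ALLOW
  req#5 t=0s: DENY
  req#6 t=4s: DENY
  req#7 t=4s: DENY
  req#8 t=5s: DENY
  req#9 t=5s: DENY
  req#10 t=5s: DENY
  req#11 t=5s: DENY
  req#12 t=5s: DENY
  req#13 t=6s: DENY
  req#14 t=7s: DENY

Answer: AAAADDDDDDDDDD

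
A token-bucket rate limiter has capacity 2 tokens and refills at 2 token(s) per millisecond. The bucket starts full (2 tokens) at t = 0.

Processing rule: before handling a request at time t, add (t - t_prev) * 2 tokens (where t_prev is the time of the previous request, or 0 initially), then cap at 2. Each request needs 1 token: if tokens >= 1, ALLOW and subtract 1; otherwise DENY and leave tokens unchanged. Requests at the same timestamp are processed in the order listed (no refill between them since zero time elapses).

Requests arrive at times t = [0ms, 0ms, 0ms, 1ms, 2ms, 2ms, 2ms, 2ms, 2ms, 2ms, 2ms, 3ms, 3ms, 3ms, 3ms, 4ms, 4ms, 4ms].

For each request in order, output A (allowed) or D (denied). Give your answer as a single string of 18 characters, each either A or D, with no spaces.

Simulating step by step:
  req#1 t=0ms: ALLOW
  req#2 t=0ms: ALLOW
  req#3 t=0ms: DENY
  req#4 t=1ms: ALLOW
  req#5 t=2ms: ALLOW
  req#6 t=2ms: ALLOW
  req#7 t=2ms: DENY
  req#8 t=2ms: DENY
  req#9 t=2ms: DENY
  req#10 t=2ms: DENY
  req#11 t=2ms: DENY
  req#12 t=3ms: ALLOW
  req#13 t=3ms: ALLOW
  req#14 t=3ms: DENY
  req#15 t=3ms: DENY
  req#16 t=4ms: ALLOW
  req#17 t=4ms: ALLOW
  req#18 t=4ms: DENY

Answer: AADAAADDDDDAADDAAD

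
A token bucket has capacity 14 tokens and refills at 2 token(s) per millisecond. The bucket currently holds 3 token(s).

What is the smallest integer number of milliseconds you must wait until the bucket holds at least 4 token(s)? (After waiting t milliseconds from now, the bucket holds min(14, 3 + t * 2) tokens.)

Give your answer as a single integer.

Answer: 1

Derivation:
Need 3 + t * 2 >= 4, so t >= 1/2.
Smallest integer t = ceil(1/2) = 1.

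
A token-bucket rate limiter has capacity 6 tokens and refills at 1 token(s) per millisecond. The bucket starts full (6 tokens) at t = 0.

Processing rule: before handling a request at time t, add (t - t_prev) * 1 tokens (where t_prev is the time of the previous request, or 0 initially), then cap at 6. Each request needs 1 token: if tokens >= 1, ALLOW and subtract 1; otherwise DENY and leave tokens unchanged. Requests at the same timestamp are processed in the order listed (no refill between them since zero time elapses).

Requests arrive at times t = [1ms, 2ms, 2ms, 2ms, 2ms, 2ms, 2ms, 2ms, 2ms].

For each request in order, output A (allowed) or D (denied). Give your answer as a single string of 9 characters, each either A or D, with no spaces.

Simulating step by step:
  req#1 t=1ms: ALLOW
  req#2 t=2ms: ALLOW
  req#3 t=2ms: ALLOW
  req#4 t=2ms: ALLOW
  req#5 t=2ms: ALLOW
  req#6 t=2ms: ALLOW
  req#7 t=2ms: ALLOW
  req#8 t=2ms: DENY
  req#9 t=2ms: DENY

Answer: AAAAAAADD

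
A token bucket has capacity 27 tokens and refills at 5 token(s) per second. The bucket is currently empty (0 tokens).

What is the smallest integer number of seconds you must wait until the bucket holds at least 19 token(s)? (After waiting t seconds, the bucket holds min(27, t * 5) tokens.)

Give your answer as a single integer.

Answer: 4

Derivation:
Need t * 5 >= 19, so t >= 19/5.
Smallest integer t = ceil(19/5) = 4.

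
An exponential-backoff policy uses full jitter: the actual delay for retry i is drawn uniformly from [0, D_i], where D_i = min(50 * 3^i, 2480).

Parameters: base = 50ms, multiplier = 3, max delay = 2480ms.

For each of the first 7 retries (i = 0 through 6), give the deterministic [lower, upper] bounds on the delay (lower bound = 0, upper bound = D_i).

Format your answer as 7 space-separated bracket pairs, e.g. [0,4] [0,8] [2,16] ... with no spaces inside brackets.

Computing bounds per retry:
  i=0: D_i=min(50*3^0,2480)=50, bounds=[0,50]
  i=1: D_i=min(50*3^1,2480)=150, bounds=[0,150]
  i=2: D_i=min(50*3^2,2480)=450, bounds=[0,450]
  i=3: D_i=min(50*3^3,2480)=1350, bounds=[0,1350]
  i=4: D_i=min(50*3^4,2480)=2480, bounds=[0,2480]
  i=5: D_i=min(50*3^5,2480)=2480, bounds=[0,2480]
  i=6: D_i=min(50*3^6,2480)=2480, bounds=[0,2480]

Answer: [0,50] [0,150] [0,450] [0,1350] [0,2480] [0,2480] [0,2480]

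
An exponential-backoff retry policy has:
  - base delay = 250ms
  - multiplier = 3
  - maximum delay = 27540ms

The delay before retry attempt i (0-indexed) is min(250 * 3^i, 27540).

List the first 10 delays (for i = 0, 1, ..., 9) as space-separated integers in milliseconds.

Computing each delay:
  i=0: min(250*3^0, 27540) = 250
  i=1: min(250*3^1, 27540) = 750
  i=2: min(250*3^2, 27540) = 2250
  i=3: min(250*3^3, 27540) = 6750
  i=4: min(250*3^4, 27540) = 20250
  i=5: min(250*3^5, 27540) = 27540
  i=6: min(250*3^6, 27540) = 27540
  i=7: min(250*3^7, 27540) = 27540
  i=8: min(250*3^8, 27540) = 27540
  i=9: min(250*3^9, 27540) = 27540

Answer: 250 750 2250 6750 20250 27540 27540 27540 27540 27540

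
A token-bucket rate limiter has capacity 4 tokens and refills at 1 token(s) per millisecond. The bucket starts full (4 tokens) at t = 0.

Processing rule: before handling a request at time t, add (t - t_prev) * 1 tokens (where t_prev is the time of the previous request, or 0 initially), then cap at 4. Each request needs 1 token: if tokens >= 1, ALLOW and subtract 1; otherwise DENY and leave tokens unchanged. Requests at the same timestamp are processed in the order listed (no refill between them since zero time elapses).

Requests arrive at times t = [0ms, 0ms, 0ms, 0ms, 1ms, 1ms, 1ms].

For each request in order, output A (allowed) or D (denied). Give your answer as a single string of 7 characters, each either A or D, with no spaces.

Simulating step by step:
  req#1 t=0ms: ALLOW
  req#2 t=0ms: ALLOW
  req#3 t=0ms: ALLOW
  req#4 t=0ms: ALLOW
  req#5 t=1ms: ALLOW
  req#6 t=1ms: DENY
  req#7 t=1ms: DENY

Answer: AAAAADD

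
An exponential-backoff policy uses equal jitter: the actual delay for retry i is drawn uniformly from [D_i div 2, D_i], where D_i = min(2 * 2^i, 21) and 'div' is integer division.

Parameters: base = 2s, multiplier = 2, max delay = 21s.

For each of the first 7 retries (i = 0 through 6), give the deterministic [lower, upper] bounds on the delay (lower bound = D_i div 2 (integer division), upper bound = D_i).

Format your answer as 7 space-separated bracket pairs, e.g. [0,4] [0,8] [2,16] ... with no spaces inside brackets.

Answer: [1,2] [2,4] [4,8] [8,16] [10,21] [10,21] [10,21]

Derivation:
Computing bounds per retry:
  i=0: D_i=min(2*2^0,21)=2, bounds=[1,2]
  i=1: D_i=min(2*2^1,21)=4, bounds=[2,4]
  i=2: D_i=min(2*2^2,21)=8, bounds=[4,8]
  i=3: D_i=min(2*2^3,21)=16, bounds=[8,16]
  i=4: D_i=min(2*2^4,21)=21, bounds=[10,21]
  i=5: D_i=min(2*2^5,21)=21, bounds=[10,21]
  i=6: D_i=min(2*2^6,21)=21, bounds=[10,21]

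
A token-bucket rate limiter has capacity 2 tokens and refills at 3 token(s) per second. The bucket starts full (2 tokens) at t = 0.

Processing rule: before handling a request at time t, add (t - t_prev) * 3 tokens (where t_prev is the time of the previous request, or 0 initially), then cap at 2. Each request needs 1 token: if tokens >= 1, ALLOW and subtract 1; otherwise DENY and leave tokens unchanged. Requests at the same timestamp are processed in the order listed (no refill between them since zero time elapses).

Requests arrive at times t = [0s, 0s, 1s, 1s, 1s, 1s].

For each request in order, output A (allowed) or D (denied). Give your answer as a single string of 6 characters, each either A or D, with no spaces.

Simulating step by step:
  req#1 t=0s: ALLOW
  req#2 t=0s: ALLOW
  req#3 t=1s: ALLOW
  req#4 t=1s: ALLOW
  req#5 t=1s: DENY
  req#6 t=1s: DENY

Answer: AAAADD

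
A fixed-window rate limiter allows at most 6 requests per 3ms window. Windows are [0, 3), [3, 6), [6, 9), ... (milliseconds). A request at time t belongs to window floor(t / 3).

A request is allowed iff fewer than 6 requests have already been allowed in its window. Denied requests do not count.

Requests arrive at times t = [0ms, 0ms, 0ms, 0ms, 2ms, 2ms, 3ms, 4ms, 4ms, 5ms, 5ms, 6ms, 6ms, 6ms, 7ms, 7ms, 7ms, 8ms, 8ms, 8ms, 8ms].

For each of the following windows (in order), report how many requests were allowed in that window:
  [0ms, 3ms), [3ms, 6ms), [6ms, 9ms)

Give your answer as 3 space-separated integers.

Processing requests:
  req#1 t=0ms (window 0): ALLOW
  req#2 t=0ms (window 0): ALLOW
  req#3 t=0ms (window 0): ALLOW
  req#4 t=0ms (window 0): ALLOW
  req#5 t=2ms (window 0): ALLOW
  req#6 t=2ms (window 0): ALLOW
  req#7 t=3ms (window 1): ALLOW
  req#8 t=4ms (window 1): ALLOW
  req#9 t=4ms (window 1): ALLOW
  req#10 t=5ms (window 1): ALLOW
  req#11 t=5ms (window 1): ALLOW
  req#12 t=6ms (window 2): ALLOW
  req#13 t=6ms (window 2): ALLOW
  req#14 t=6ms (window 2): ALLOW
  req#15 t=7ms (window 2): ALLOW
  req#16 t=7ms (window 2): ALLOW
  req#17 t=7ms (window 2): ALLOW
  req#18 t=8ms (window 2): DENY
  req#19 t=8ms (window 2): DENY
  req#20 t=8ms (window 2): DENY
  req#21 t=8ms (window 2): DENY

Allowed counts by window: 6 5 6

Answer: 6 5 6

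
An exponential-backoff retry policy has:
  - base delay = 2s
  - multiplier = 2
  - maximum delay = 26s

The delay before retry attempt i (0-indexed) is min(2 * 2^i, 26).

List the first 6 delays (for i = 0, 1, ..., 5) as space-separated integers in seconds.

Answer: 2 4 8 16 26 26

Derivation:
Computing each delay:
  i=0: min(2*2^0, 26) = 2
  i=1: min(2*2^1, 26) = 4
  i=2: min(2*2^2, 26) = 8
  i=3: min(2*2^3, 26) = 16
  i=4: min(2*2^4, 26) = 26
  i=5: min(2*2^5, 26) = 26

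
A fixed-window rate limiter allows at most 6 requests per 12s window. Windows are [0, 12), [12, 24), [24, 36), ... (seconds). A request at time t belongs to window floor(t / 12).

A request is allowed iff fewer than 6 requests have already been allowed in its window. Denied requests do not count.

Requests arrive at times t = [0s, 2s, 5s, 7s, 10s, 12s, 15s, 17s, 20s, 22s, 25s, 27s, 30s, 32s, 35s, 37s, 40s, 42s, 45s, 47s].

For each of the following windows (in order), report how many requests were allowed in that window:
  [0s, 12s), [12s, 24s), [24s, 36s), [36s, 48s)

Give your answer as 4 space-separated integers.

Answer: 5 5 5 5

Derivation:
Processing requests:
  req#1 t=0s (window 0): ALLOW
  req#2 t=2s (window 0): ALLOW
  req#3 t=5s (window 0): ALLOW
  req#4 t=7s (window 0): ALLOW
  req#5 t=10s (window 0): ALLOW
  req#6 t=12s (window 1): ALLOW
  req#7 t=15s (window 1): ALLOW
  req#8 t=17s (window 1): ALLOW
  req#9 t=20s (window 1): ALLOW
  req#10 t=22s (window 1): ALLOW
  req#11 t=25s (window 2): ALLOW
  req#12 t=27s (window 2): ALLOW
  req#13 t=30s (window 2): ALLOW
  req#14 t=32s (window 2): ALLOW
  req#15 t=35s (window 2): ALLOW
  req#16 t=37s (window 3): ALLOW
  req#17 t=40s (window 3): ALLOW
  req#18 t=42s (window 3): ALLOW
  req#19 t=45s (window 3): ALLOW
  req#20 t=47s (window 3): ALLOW

Allowed counts by window: 5 5 5 5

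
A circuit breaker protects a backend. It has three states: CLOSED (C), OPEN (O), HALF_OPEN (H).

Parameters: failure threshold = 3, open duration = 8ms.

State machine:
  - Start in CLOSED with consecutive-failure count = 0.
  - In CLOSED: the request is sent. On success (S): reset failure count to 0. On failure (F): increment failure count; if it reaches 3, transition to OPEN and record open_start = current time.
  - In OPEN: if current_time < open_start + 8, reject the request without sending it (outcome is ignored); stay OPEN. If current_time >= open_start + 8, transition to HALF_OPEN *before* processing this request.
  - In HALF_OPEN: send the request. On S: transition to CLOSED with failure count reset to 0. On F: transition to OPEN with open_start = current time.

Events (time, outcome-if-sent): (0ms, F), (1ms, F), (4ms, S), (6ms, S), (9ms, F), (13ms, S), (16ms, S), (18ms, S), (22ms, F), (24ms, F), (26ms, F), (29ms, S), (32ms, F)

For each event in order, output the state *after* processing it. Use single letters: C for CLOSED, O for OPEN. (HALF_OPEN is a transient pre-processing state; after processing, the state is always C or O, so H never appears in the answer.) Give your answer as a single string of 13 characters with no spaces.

Answer: CCCCCCCCCCOOO

Derivation:
State after each event:
  event#1 t=0ms outcome=F: state=CLOSED
  event#2 t=1ms outcome=F: state=CLOSED
  event#3 t=4ms outcome=S: state=CLOSED
  event#4 t=6ms outcome=S: state=CLOSED
  event#5 t=9ms outcome=F: state=CLOSED
  event#6 t=13ms outcome=S: state=CLOSED
  event#7 t=16ms outcome=S: state=CLOSED
  event#8 t=18ms outcome=S: state=CLOSED
  event#9 t=22ms outcome=F: state=CLOSED
  event#10 t=24ms outcome=F: state=CLOSED
  event#11 t=26ms outcome=F: state=OPEN
  event#12 t=29ms outcome=S: state=OPEN
  event#13 t=32ms outcome=F: state=OPEN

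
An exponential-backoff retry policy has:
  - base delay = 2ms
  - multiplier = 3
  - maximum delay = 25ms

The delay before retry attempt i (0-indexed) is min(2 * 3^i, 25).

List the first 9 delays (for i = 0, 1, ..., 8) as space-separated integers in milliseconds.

Computing each delay:
  i=0: min(2*3^0, 25) = 2
  i=1: min(2*3^1, 25) = 6
  i=2: min(2*3^2, 25) = 18
  i=3: min(2*3^3, 25) = 25
  i=4: min(2*3^4, 25) = 25
  i=5: min(2*3^5, 25) = 25
  i=6: min(2*3^6, 25) = 25
  i=7: min(2*3^7, 25) = 25
  i=8: min(2*3^8, 25) = 25

Answer: 2 6 18 25 25 25 25 25 25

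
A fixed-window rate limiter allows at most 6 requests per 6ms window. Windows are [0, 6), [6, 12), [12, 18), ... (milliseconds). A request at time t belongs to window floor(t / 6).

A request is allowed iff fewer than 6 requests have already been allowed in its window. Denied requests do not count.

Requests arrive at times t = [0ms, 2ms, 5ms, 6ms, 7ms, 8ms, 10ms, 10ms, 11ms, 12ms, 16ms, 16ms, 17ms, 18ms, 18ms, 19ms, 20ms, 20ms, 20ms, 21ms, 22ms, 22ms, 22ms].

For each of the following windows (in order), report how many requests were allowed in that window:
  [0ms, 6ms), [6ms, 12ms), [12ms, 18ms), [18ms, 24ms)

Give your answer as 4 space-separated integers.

Processing requests:
  req#1 t=0ms (window 0): ALLOW
  req#2 t=2ms (window 0): ALLOW
  req#3 t=5ms (window 0): ALLOW
  req#4 t=6ms (window 1): ALLOW
  req#5 t=7ms (window 1): ALLOW
  req#6 t=8ms (window 1): ALLOW
  req#7 t=10ms (window 1): ALLOW
  req#8 t=10ms (window 1): ALLOW
  req#9 t=11ms (window 1): ALLOW
  req#10 t=12ms (window 2): ALLOW
  req#11 t=16ms (window 2): ALLOW
  req#12 t=16ms (window 2): ALLOW
  req#13 t=17ms (window 2): ALLOW
  req#14 t=18ms (window 3): ALLOW
  req#15 t=18ms (window 3): ALLOW
  req#16 t=19ms (window 3): ALLOW
  req#17 t=20ms (window 3): ALLOW
  req#18 t=20ms (window 3): ALLOW
  req#19 t=20ms (window 3): ALLOW
  req#20 t=21ms (window 3): DENY
  req#21 t=22ms (window 3): DENY
  req#22 t=22ms (window 3): DENY
  req#23 t=22ms (window 3): DENY

Allowed counts by window: 3 6 4 6

Answer: 3 6 4 6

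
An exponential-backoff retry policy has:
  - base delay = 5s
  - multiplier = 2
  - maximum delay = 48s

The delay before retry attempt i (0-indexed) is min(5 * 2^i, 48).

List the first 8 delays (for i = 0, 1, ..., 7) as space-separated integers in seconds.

Computing each delay:
  i=0: min(5*2^0, 48) = 5
  i=1: min(5*2^1, 48) = 10
  i=2: min(5*2^2, 48) = 20
  i=3: min(5*2^3, 48) = 40
  i=4: min(5*2^4, 48) = 48
  i=5: min(5*2^5, 48) = 48
  i=6: min(5*2^6, 48) = 48
  i=7: min(5*2^7, 48) = 48

Answer: 5 10 20 40 48 48 48 48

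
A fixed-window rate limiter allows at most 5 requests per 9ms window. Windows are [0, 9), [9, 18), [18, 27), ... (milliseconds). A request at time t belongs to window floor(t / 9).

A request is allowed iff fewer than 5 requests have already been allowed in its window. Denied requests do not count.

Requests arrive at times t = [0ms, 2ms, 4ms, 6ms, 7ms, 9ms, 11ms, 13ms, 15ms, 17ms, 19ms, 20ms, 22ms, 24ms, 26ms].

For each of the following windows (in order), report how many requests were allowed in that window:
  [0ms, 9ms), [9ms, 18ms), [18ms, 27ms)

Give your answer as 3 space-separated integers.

Answer: 5 5 5

Derivation:
Processing requests:
  req#1 t=0ms (window 0): ALLOW
  req#2 t=2ms (window 0): ALLOW
  req#3 t=4ms (window 0): ALLOW
  req#4 t=6ms (window 0): ALLOW
  req#5 t=7ms (window 0): ALLOW
  req#6 t=9ms (window 1): ALLOW
  req#7 t=11ms (window 1): ALLOW
  req#8 t=13ms (window 1): ALLOW
  req#9 t=15ms (window 1): ALLOW
  req#10 t=17ms (window 1): ALLOW
  req#11 t=19ms (window 2): ALLOW
  req#12 t=20ms (window 2): ALLOW
  req#13 t=22ms (window 2): ALLOW
  req#14 t=24ms (window 2): ALLOW
  req#15 t=26ms (window 2): ALLOW

Allowed counts by window: 5 5 5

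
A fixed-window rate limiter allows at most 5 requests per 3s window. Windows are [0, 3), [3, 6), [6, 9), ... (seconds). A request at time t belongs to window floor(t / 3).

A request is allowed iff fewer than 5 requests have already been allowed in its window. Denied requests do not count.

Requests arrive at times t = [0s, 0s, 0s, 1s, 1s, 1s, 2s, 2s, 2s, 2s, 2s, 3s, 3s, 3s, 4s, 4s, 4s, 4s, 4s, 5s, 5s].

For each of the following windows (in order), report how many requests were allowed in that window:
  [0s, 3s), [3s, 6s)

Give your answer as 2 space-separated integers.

Processing requests:
  req#1 t=0s (window 0): ALLOW
  req#2 t=0s (window 0): ALLOW
  req#3 t=0s (window 0): ALLOW
  req#4 t=1s (window 0): ALLOW
  req#5 t=1s (window 0): ALLOW
  req#6 t=1s (window 0): DENY
  req#7 t=2s (window 0): DENY
  req#8 t=2s (window 0): DENY
  req#9 t=2s (window 0): DENY
  req#10 t=2s (window 0): DENY
  req#11 t=2s (window 0): DENY
  req#12 t=3s (window 1): ALLOW
  req#13 t=3s (window 1): ALLOW
  req#14 t=3s (window 1): ALLOW
  req#15 t=4s (window 1): ALLOW
  req#16 t=4s (window 1): ALLOW
  req#17 t=4s (window 1): DENY
  req#18 t=4s (window 1): DENY
  req#19 t=4s (window 1): DENY
  req#20 t=5s (window 1): DENY
  req#21 t=5s (window 1): DENY

Allowed counts by window: 5 5

Answer: 5 5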